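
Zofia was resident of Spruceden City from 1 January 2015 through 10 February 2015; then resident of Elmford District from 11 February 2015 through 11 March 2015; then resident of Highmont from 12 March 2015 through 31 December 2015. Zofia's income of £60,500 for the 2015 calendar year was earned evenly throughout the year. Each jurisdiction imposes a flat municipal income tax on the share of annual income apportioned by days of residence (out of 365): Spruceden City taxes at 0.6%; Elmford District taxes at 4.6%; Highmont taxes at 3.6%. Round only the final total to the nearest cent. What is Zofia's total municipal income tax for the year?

£2,022.19

Spruceden City, 1 January – 10 February 2015: 41 days → £60,500 × 0.6% × 41/365 = £40.7753
Elmford District, 11 February – 11 March 2015: 29 days → £60,500 × 4.6% × 29/365 = £221.1151
Highmont, 12 March – 31 December 2015: 295 days → £60,500 × 3.6% × 295/365 = £1,760.3014
Total = £2,022.1918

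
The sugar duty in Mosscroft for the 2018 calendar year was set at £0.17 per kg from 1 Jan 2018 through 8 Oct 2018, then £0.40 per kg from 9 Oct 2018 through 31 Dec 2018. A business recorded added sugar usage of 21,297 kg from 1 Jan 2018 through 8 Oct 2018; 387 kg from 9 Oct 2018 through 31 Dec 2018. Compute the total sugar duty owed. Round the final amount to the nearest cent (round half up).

1 Jan – 8 Oct 2018: 21,297 kg at £0.17/kg → £3,620.49
9 Oct – 31 Dec 2018: 387 kg at £0.40/kg → £154.80

£3,775.29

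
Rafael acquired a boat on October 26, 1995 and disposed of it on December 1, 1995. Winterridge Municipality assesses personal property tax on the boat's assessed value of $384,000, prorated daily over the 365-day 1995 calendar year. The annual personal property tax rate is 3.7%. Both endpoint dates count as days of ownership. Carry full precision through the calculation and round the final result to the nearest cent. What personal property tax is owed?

$1,440.26

Days held (October 26 – December 1, 1995): 37 out of 365
Tax = $384,000 × 3.7% × 37/365 = $1,440.2630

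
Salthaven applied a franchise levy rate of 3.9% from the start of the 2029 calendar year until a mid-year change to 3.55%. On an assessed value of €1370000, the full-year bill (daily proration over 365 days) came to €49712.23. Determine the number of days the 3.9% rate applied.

82 days

Let d = days at the first rate; then 365 − d days at the second rate.
€1370000 × [3.9%·d + 3.55%·(365−d)] / 365 = €49712.23
Solving gives d = 82, so the new rate took effect on March 24, 2029.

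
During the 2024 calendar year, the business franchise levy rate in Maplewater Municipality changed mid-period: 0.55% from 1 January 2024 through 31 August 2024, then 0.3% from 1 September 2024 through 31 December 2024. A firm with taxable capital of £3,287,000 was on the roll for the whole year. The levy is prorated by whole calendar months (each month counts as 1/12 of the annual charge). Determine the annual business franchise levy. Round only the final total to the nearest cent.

1 January – 31 August 2024: 8 months at 0.55% → £3,287,000 × 0.55% × 8/12 = £12,052.3333
1 September – 31 December 2024: 4 months at 0.3% → £3,287,000 × 0.3% × 4/12 = £3,287.0000
Total = £15,339.3333

£15,339.33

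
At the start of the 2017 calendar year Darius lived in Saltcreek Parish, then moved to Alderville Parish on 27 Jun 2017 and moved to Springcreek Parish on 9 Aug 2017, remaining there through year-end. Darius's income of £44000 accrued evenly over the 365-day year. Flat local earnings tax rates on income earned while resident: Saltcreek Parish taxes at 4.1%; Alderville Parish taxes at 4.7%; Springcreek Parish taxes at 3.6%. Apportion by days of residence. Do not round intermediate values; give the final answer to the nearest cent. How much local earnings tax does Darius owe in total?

£1747.70

Saltcreek Parish, 1 Jan – 26 Jun 2017: 177 days → £44000 × 4.1% × 177/365 = £874.8164
Alderville Parish, 27 Jun – 8 Aug 2017: 43 days → £44000 × 4.7% × 43/365 = £243.6274
Springcreek Parish, 9 Aug – 31 Dec 2017: 145 days → £44000 × 3.6% × 145/365 = £629.2603
Total = £1747.7041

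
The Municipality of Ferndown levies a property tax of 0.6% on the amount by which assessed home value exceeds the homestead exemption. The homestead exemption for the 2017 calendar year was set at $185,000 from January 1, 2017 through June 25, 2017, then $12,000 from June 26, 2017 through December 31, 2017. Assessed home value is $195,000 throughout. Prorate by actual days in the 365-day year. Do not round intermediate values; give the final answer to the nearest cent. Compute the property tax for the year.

$597.48

January 1 – June 25, 2017: 176 days, exemption $185,000 → ($195,000 − $185,000) × 0.6% × 176/365 = $28.9315
June 26 – December 31, 2017: 189 days, exemption $12,000 → ($195,000 − $12,000) × 0.6% × 189/365 = $568.5534
Total = $597.4849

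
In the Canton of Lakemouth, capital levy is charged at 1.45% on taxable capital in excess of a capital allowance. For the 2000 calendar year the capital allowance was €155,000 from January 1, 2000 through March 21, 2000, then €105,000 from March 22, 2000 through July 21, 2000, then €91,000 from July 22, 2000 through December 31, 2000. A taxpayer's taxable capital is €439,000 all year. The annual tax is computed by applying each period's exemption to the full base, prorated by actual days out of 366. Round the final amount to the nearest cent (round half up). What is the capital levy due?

€4,772.96

January 1 – March 21, 2000: 81 days, exemption €155,000 → (€439,000 − €155,000) × 1.45% × 81/366 = €911.3607
March 22 – July 21, 2000: 122 days, exemption €105,000 → (€439,000 − €105,000) × 1.45% × 122/366 = €1,614.3333
July 22 – December 31, 2000: 163 days, exemption €91,000 → (€439,000 − €91,000) × 1.45% × 163/366 = €2,247.2623
Total = €4,772.9563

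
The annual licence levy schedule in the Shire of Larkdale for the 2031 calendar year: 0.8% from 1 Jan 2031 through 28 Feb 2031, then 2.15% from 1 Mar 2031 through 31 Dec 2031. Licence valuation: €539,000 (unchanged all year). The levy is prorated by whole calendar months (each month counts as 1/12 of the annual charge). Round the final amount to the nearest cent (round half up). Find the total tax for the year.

1 Jan – 28 Feb 2031: 2 months at 0.8% → €539,000 × 0.8% × 2/12 = €718.6667
1 Mar – 31 Dec 2031: 10 months at 2.15% → €539,000 × 2.15% × 10/12 = €9,657.0833
Total = €10,375.7500

€10,375.75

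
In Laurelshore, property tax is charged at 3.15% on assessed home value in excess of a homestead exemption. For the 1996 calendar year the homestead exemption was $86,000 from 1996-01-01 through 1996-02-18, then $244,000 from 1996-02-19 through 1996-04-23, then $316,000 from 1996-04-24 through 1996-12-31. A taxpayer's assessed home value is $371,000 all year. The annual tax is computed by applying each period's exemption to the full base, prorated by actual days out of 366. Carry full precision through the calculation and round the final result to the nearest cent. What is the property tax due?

1996-01-01 to 1996-02-18: 49 days, exemption $86,000 → ($371,000 − $86,000) × 3.15% × 49/366 = $1,201.9057
1996-02-19 to 1996-04-23: 65 days, exemption $244,000 → ($371,000 − $244,000) × 3.15% × 65/366 = $710.4713
1996-04-24 to 1996-12-31: 252 days, exemption $316,000 → ($371,000 − $316,000) × 3.15% × 252/366 = $1,192.8689
Total = $3,105.2459

$3,105.25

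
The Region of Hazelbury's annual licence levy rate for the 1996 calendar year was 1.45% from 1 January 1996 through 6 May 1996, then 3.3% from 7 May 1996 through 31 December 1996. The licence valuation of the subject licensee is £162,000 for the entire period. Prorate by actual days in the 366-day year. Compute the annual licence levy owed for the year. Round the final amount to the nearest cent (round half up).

£4,306.06

1 January – 6 May 1996: 127 days at 1.45% → £162,000 × 1.45% × 127/366 = £815.0902
7 May – 31 December 1996: 239 days at 3.3% → £162,000 × 3.3% × 239/366 = £3,490.9672
Total = £4,306.0574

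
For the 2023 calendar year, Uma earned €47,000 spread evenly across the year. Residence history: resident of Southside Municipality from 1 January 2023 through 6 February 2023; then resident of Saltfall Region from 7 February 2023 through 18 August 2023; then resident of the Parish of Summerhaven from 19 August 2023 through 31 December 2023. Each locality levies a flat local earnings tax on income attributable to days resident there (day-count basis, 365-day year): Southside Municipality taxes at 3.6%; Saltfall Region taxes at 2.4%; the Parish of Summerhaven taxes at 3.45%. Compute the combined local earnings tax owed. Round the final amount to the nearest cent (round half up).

Southside Municipality, 1 January – 6 February 2023: 37 days → €47,000 × 3.6% × 37/365 = €171.5178
Saltfall Region, 7 February – 18 August 2023: 193 days → €47,000 × 2.4% × 193/365 = €596.4493
The Parish of Summerhaven, 19 August – 31 December 2023: 135 days → €47,000 × 3.45% × 135/365 = €599.7329
Total = €1,367.7000

€1,367.70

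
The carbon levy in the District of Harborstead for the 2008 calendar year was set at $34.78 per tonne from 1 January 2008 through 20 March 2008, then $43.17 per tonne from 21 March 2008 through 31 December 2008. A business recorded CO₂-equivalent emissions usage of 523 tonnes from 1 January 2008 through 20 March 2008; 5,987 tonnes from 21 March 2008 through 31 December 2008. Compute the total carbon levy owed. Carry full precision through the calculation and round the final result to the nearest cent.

$276648.73

1 January – 20 March 2008: 523 tonnes at $34.78/tonne → $18189.94
21 March – 31 December 2008: 5,987 tonnes at $43.17/tonne → $258458.79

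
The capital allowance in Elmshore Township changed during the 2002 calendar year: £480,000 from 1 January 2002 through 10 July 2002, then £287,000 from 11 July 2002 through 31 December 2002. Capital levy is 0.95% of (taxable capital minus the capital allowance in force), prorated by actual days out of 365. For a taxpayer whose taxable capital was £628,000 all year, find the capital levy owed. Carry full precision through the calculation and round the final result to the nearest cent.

1 January – 10 July 2002: 191 days, exemption £480,000 → (£628,000 − £480,000) × 0.95% × 191/365 = £735.7425
11 July – 31 December 2002: 174 days, exemption £287,000 → (£628,000 − £287,000) × 0.95% × 174/365 = £1,544.3096
Total = £2,280.0521

£2,280.05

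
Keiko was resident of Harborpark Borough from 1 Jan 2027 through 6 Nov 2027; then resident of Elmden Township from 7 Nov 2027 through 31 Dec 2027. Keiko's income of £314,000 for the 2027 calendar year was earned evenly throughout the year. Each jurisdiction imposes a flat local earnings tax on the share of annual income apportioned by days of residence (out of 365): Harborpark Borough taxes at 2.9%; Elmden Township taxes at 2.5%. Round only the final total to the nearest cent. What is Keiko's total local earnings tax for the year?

£8,916.74

Harborpark Borough, 1 Jan – 6 Nov 2027: 310 days → £314,000 × 2.9% × 310/365 = £7,733.8630
Elmden Township, 7 Nov – 31 Dec 2027: 55 days → £314,000 × 2.5% × 55/365 = £1,182.8767
Total = £8,916.7397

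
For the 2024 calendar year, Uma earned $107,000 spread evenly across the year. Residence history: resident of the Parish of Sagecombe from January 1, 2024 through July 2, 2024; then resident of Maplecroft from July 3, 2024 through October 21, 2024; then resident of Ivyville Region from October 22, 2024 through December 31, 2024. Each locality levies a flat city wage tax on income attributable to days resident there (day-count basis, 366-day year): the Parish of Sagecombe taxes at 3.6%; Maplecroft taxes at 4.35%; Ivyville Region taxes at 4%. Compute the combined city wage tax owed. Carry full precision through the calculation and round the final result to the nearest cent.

The Parish of Sagecombe, January 1 – July 2, 2024: 184 days → $107,000 × 3.6% × 184/366 = $1,936.5246
Maplecroft, July 3 – October 21, 2024: 111 days → $107,000 × 4.35% × 111/366 = $1,411.6107
Ivyville Region, October 22 – December 31, 2024: 71 days → $107,000 × 4% × 71/366 = $830.2732
Total = $4,178.4085

$4,178.41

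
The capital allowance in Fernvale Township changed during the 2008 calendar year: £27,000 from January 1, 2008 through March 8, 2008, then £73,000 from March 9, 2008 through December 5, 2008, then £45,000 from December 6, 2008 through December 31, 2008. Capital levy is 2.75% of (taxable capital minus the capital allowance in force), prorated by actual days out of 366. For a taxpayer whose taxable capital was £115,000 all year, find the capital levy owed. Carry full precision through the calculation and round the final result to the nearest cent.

£1,444.73

January 1 – March 8, 2008: 68 days, exemption £27,000 → (£115,000 − £27,000) × 2.75% × 68/366 = £449.6175
March 9 – December 5, 2008: 272 days, exemption £73,000 → (£115,000 − £73,000) × 2.75% × 272/366 = £858.3607
December 6 – December 31, 2008: 26 days, exemption £45,000 → (£115,000 − £45,000) × 2.75% × 26/366 = £136.7486
Total = £1,444.7268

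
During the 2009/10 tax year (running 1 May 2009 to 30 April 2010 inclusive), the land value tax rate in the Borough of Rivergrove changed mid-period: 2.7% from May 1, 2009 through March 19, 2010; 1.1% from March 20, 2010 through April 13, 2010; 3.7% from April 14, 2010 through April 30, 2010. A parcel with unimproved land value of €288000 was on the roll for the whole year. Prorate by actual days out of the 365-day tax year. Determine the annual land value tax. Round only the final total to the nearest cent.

May 1, 2009 – March 19, 2010: 323 days at 2.7% → €288000 × 2.7% × 323/365 = €6881.2274
March 20 – April 13, 2010: 25 days at 1.1% → €288000 × 1.1% × 25/365 = €216.9863
April 14 – April 30, 2010: 17 days at 3.7% → €288000 × 3.7% × 17/365 = €496.3068
Total = €7594.5205

€7594.52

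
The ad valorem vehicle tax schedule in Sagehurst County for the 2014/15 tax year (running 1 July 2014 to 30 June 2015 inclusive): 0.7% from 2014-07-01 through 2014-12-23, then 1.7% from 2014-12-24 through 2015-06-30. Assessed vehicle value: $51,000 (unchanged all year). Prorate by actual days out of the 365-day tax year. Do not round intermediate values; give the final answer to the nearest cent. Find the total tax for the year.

$621.08

2014-07-01 to 2014-12-23: 176 days at 0.7% → $51,000 × 0.7% × 176/365 = $172.1425
2014-12-24 to 2015-06-30: 189 days at 1.7% → $51,000 × 1.7% × 189/365 = $448.9397
Total = $621.0822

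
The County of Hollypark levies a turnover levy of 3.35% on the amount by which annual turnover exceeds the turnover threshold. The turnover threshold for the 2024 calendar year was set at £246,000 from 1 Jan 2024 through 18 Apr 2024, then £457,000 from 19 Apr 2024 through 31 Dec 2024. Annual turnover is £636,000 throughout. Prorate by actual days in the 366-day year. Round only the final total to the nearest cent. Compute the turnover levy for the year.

1 Jan – 18 Apr 2024: 109 days, exemption £246,000 → (£636,000 − £246,000) × 3.35% × 109/366 = £3,890.9426
19 Apr – 31 Dec 2024: 257 days, exemption £457,000 → (£636,000 − £457,000) × 3.35% × 257/366 = £4,210.6571
Total = £8,101.5997

£8,101.60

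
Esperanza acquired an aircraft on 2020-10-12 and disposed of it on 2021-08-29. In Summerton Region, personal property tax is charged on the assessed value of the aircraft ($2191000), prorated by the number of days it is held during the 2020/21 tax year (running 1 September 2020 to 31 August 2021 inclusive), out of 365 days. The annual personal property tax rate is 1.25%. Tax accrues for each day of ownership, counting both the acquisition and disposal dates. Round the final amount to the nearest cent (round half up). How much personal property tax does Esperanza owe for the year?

Days held (2020-10-12 to 2021-08-29): 322 out of 365
Tax = $2191000 × 1.25% × 322/365 = $24161.0274

$24161.03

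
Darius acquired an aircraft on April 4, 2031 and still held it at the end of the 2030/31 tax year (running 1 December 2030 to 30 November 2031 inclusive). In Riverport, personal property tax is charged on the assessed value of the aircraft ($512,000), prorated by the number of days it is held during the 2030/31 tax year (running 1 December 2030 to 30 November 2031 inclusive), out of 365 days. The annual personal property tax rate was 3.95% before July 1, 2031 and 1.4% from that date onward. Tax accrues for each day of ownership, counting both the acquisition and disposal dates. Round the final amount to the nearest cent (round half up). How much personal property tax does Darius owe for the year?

$7,880.59

April 4 – June 30, 2031: 88 days at 3.95% → $512,000 × 3.95% × 88/365 = $4,875.9233
July 1 – November 30, 2031: 153 days at 1.4% → $512,000 × 1.4% × 153/365 = $3,004.6685
Total = $7,880.5918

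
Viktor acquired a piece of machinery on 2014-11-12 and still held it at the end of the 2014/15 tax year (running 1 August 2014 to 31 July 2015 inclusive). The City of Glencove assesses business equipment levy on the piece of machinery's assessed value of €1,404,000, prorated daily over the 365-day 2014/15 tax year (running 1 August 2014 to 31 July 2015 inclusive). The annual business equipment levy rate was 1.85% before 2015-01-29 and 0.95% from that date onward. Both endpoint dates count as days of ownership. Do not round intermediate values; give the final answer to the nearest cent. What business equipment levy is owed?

€12,274.42

2014-11-12 to 2015-01-28: 78 days at 1.85% → €1,404,000 × 1.85% × 78/365 = €5,550.6082
2015-01-29 to 2015-07-31: 184 days at 0.95% → €1,404,000 × 0.95% × 184/365 = €6,723.8137
Total = €12,274.4219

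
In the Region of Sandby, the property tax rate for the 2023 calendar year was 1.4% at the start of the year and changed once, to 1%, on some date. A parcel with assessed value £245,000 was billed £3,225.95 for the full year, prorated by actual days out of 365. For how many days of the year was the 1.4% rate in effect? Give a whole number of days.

Let d = days at the first rate; then 365 − d days at the second rate.
£245,000 × [1.4%·d + 1%·(365−d)] / 365 = £3,225.95
Solving gives d = 289, so the new rate took effect on 17 Oct 2023.

289 days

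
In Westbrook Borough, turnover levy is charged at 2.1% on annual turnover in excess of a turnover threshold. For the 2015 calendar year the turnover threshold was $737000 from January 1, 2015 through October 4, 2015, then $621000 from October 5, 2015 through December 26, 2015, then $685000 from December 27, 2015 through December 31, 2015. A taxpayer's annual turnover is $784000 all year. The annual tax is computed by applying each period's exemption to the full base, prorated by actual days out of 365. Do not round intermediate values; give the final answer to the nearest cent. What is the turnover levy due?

$1555.90

January 1 – October 4, 2015: 277 days, exemption $737000 → ($784000 − $737000) × 2.1% × 277/365 = $749.0384
October 5 – December 26, 2015: 83 days, exemption $621000 → ($784000 − $621000) × 2.1% × 83/365 = $778.3808
December 27 – December 31, 2015: 5 days, exemption $685000 → ($784000 − $685000) × 2.1% × 5/365 = $28.4795
Total = $1555.8986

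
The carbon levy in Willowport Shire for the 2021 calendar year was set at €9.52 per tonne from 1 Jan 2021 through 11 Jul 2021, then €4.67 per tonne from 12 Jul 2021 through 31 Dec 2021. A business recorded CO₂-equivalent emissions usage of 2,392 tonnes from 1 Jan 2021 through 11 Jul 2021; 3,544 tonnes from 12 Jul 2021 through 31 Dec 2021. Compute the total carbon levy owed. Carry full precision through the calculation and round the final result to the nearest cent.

1 Jan – 11 Jul 2021: 2,392 tonnes at €9.52/tonne → €22771.84
12 Jul – 31 Dec 2021: 3,544 tonnes at €4.67/tonne → €16550.48

€39322.32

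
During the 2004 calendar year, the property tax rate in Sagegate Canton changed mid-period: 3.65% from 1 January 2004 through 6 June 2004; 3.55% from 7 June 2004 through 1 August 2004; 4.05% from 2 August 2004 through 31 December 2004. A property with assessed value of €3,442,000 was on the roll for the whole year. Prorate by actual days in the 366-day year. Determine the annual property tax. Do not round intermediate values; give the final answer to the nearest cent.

1 January – 6 June 2004: 158 days at 3.65% → €3,442,000 × 3.65% × 158/366 = €54,235.0109
7 June – 1 August 2004: 56 days at 3.55% → €3,442,000 × 3.55% × 56/366 = €18,695.8907
2 August – 31 December 2004: 152 days at 4.05% → €3,442,000 × 4.05% × 152/366 = €57,893.3115
Total = €130,824.2131

€130,824.21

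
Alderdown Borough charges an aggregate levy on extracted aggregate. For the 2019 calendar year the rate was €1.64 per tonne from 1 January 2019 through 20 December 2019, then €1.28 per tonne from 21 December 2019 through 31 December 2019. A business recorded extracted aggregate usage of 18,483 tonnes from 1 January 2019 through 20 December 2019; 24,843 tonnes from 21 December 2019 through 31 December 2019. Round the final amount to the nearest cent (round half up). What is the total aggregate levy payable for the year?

1 January – 20 December 2019: 18,483 tonnes at €1.64/tonne → €30,312.12
21 December – 31 December 2019: 24,843 tonnes at €1.28/tonne → €31,799.04

€62,111.16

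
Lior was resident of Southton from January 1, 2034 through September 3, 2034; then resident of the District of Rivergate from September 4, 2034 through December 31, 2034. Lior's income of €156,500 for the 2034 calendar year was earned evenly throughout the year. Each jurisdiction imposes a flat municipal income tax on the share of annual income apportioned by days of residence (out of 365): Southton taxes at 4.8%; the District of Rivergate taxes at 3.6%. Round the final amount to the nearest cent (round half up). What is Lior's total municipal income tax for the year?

€6,899.72

Southton, January 1 – September 3, 2034: 246 days → €156,500 × 4.8% × 246/365 = €5,062.8822
The District of Rivergate, September 4 – December 31, 2034: 119 days → €156,500 × 3.6% × 119/365 = €1,836.8384
Total = €6,899.7205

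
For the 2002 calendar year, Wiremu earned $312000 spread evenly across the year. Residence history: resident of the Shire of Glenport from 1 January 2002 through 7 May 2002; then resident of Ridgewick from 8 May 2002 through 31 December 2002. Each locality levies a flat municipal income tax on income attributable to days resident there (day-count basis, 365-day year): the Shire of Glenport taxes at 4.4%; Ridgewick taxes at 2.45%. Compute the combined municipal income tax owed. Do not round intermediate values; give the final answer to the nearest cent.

The Shire of Glenport, 1 January – 7 May 2002: 127 days → $312000 × 4.4% × 127/365 = $4776.5918
Ridgewick, 8 May – 31 December 2002: 238 days → $312000 × 2.45% × 238/365 = $4984.3068
Total = $9760.8986

$9760.90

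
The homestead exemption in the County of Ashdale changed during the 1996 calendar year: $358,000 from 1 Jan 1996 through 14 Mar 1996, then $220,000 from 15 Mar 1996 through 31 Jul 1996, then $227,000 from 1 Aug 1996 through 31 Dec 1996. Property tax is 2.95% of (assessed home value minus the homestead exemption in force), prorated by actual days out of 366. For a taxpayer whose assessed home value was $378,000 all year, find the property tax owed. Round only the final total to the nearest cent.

$3,751.58

1 Jan – 14 Mar 1996: 74 days, exemption $358,000 → ($378,000 − $358,000) × 2.95% × 74/366 = $119.2896
15 Mar – 31 Jul 1996: 139 days, exemption $220,000 → ($378,000 − $220,000) × 2.95% × 139/366 = $1,770.1612
1 Aug – 31 Dec 1996: 153 days, exemption $227,000 → ($378,000 − $227,000) × 2.95% × 153/366 = $1,862.1270
Total = $3,751.5779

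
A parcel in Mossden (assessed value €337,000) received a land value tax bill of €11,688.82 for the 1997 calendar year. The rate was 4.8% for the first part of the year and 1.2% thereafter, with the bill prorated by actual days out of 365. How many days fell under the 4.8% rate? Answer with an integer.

230 days

Let d = days at the first rate; then 365 − d days at the second rate.
€337,000 × [4.8%·d + 1.2%·(365−d)] / 365 = €11,688.82
Solving gives d = 230, so the new rate took effect on 19 August 1997.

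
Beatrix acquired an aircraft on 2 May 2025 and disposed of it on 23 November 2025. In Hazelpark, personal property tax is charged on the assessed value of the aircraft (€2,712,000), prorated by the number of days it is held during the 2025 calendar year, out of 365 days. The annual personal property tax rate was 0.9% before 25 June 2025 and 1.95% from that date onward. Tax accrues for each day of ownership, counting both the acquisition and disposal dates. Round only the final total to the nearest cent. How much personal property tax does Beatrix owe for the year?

2 May – 24 June 2025: 54 days at 0.9% → €2,712,000 × 0.9% × 54/365 = €3,611.0466
25 June – 23 November 2025: 152 days at 1.95% → €2,712,000 × 1.95% × 152/365 = €22,022.9260
Total = €25,633.9726

€25,633.97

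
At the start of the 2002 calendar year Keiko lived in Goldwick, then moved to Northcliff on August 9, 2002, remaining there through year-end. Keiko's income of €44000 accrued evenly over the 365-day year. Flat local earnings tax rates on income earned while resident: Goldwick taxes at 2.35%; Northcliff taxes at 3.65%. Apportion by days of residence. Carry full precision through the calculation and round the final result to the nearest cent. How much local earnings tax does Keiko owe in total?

€1261.23

Goldwick, January 1 – August 8, 2002: 220 days → €44000 × 2.35% × 220/365 = €623.2329
Northcliff, August 9 – December 31, 2002: 145 days → €44000 × 3.65% × 145/365 = €638.0000
Total = €1261.2329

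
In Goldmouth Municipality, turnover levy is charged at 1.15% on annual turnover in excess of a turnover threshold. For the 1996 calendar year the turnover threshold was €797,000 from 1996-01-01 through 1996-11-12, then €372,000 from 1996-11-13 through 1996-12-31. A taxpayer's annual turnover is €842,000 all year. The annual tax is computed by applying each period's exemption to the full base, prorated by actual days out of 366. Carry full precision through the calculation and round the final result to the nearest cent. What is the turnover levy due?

1996-01-01 to 1996-11-12: 317 days, exemption €797,000 → (€842,000 − €797,000) × 1.15% × 317/366 = €448.2172
1996-11-13 to 1996-12-31: 49 days, exemption €372,000 → (€842,000 − €372,000) × 1.15% × 49/366 = €723.6202
Total = €1,171.8374

€1,171.84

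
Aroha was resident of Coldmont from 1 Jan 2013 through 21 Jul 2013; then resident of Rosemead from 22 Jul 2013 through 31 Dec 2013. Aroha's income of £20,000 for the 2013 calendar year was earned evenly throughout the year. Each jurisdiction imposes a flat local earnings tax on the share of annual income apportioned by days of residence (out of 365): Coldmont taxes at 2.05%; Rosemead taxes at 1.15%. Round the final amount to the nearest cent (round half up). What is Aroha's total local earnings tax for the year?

£329.62

Coldmont, 1 Jan – 21 Jul 2013: 202 days → £20,000 × 2.05% × 202/365 = £226.9041
Rosemead, 22 Jul – 31 Dec 2013: 163 days → £20,000 × 1.15% × 163/365 = £102.7123
Total = £329.6164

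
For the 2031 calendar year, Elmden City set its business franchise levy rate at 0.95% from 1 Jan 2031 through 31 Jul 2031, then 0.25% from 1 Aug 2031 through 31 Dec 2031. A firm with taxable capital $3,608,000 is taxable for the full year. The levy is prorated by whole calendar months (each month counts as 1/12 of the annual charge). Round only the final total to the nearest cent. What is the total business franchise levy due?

1 Jan – 31 Jul 2031: 7 months at 0.95% → $3,608,000 × 0.95% × 7/12 = $19,994.3333
1 Aug – 31 Dec 2031: 5 months at 0.25% → $3,608,000 × 0.25% × 5/12 = $3,758.3333
Total = $23,752.6667

$23,752.67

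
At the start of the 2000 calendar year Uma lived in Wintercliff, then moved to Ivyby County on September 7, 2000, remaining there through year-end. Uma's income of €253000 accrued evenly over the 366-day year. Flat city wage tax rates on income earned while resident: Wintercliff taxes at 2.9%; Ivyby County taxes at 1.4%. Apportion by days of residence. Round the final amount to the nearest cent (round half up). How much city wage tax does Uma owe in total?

Wintercliff, January 1 – September 6, 2000: 250 days → €253000 × 2.9% × 250/366 = €5011.6120
Ivyby County, September 7 – December 31, 2000: 116 days → €253000 × 1.4% × 116/366 = €1122.6011
Total = €6134.2131

€6134.21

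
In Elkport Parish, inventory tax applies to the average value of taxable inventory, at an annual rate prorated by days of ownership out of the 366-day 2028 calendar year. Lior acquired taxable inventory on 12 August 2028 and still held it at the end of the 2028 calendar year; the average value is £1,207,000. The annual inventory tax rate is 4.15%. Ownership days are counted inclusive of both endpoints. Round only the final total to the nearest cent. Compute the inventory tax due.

Days held (12 August – 31 December 2028): 142 out of 366
Tax = £1,207,000 × 4.15% × 142/366 = £19,434.0191

£19,434.02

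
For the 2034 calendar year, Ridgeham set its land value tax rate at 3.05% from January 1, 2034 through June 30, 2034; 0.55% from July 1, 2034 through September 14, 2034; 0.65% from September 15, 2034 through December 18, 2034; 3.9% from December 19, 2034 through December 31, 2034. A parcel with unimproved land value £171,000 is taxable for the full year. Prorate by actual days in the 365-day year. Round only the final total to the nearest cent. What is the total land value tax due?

£3,308.97

January 1 – June 30, 2034: 181 days at 3.05% → £171,000 × 3.05% × 181/365 = £2,586.3164
July 1 – September 14, 2034: 76 days at 0.55% → £171,000 × 0.55% × 76/365 = £195.8301
September 15 – December 18, 2034: 95 days at 0.65% → £171,000 × 0.65% × 95/365 = £289.2945
December 19 – December 31, 2034: 13 days at 3.9% → £171,000 × 3.9% × 13/365 = £237.5260
Total = £3,308.9671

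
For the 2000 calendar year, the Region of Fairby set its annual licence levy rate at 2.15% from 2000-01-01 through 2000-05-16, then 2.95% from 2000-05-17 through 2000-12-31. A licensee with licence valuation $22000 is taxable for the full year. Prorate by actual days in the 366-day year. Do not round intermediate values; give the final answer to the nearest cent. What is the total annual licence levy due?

2000-01-01 to 2000-05-16: 137 days at 2.15% → $22000 × 2.15% × 137/366 = $177.0519
2000-05-17 to 2000-12-31: 229 days at 2.95% → $22000 × 2.95% × 229/366 = $406.0683
Total = $583.1202

$583.12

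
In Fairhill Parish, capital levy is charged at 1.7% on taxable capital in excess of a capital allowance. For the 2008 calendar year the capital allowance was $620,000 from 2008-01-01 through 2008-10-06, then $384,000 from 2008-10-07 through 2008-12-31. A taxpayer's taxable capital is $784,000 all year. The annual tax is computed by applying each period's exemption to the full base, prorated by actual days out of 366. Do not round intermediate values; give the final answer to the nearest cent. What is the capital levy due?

2008-01-01 to 2008-10-06: 280 days, exemption $620,000 → ($784,000 − $620,000) × 1.7% × 280/366 = $2,132.8962
2008-10-07 to 2008-12-31: 86 days, exemption $384,000 → ($784,000 − $384,000) × 1.7% × 86/366 = $1,597.8142
Total = $3,730.7104

$3,730.71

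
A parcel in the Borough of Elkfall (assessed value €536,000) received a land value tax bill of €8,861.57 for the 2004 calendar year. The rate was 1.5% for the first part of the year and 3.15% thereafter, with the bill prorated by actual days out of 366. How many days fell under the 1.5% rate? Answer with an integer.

Let d = days at the first rate; then 366 − d days at the second rate.
€536,000 × [1.5%·d + 3.15%·(366−d)] / 366 = €8,861.57
Solving gives d = 332, so the new rate took effect on November 28, 2004.

332 days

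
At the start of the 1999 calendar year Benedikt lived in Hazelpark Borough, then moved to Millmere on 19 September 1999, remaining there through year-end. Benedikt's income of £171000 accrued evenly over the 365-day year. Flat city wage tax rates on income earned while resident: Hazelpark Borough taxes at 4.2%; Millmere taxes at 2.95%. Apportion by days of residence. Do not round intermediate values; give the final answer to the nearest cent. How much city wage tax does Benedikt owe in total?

Hazelpark Borough, 1 January – 18 September 1999: 261 days → £171000 × 4.2% × 261/365 = £5135.6219
Millmere, 19 September – 31 December 1999: 104 days → £171000 × 2.95% × 104/365 = £1437.3370
Total = £6572.9589

£6572.96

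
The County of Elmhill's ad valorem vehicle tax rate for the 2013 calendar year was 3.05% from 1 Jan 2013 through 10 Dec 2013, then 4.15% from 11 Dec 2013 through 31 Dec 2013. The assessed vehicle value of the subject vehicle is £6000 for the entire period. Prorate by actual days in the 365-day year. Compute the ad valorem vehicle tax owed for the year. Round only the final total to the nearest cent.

£186.80

1 Jan – 10 Dec 2013: 344 days at 3.05% → £6000 × 3.05% × 344/365 = £172.4712
11 Dec – 31 Dec 2013: 21 days at 4.15% → £6000 × 4.15% × 21/365 = £14.3260
Total = £186.7973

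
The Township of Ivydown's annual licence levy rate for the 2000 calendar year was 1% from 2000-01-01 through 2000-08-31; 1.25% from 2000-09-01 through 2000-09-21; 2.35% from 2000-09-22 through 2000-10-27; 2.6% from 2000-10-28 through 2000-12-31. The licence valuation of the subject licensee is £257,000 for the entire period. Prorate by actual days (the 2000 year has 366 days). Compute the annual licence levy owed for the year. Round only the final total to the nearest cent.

2000-01-01 to 2000-08-31: 244 days at 1% → £257,000 × 1% × 244/366 = £1,713.3333
2000-09-01 to 2000-09-21: 21 days at 1.25% → £257,000 × 1.25% × 21/366 = £184.3238
2000-09-22 to 2000-10-27: 36 days at 2.35% → £257,000 × 2.35% × 36/366 = £594.0492
2000-10-28 to 2000-12-31: 65 days at 2.6% → £257,000 × 2.6% × 65/366 = £1,186.6940
Total = £3,678.4003

£3,678.40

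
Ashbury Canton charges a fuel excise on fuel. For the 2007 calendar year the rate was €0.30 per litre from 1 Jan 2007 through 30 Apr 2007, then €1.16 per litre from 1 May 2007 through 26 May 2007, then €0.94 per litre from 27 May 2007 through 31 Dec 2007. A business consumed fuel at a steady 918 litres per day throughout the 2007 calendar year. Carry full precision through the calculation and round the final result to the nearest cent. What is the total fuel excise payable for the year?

€249,714.36

1 Jan – 30 Apr 2007: 120 days × 918 litres/day = 110,160 litres at €0.30/litre → €33,048.00
1 May – 26 May 2007: 26 days × 918 litres/day = 23,868 litres at €1.16/litre → €27,686.88
27 May – 31 Dec 2007: 219 days × 918 litres/day = 201,042 litres at €0.94/litre → €188,979.48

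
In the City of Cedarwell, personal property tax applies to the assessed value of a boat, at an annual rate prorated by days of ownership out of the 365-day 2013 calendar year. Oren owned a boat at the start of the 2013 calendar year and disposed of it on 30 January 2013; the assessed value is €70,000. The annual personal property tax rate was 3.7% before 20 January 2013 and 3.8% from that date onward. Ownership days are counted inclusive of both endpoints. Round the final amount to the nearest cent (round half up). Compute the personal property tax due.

1 January – 19 January 2013: 19 days at 3.7% → €70,000 × 3.7% × 19/365 = €134.8219
20 January – 30 January 2013: 11 days at 3.8% → €70,000 × 3.8% × 11/365 = €80.1644
Total = €214.9863

€214.99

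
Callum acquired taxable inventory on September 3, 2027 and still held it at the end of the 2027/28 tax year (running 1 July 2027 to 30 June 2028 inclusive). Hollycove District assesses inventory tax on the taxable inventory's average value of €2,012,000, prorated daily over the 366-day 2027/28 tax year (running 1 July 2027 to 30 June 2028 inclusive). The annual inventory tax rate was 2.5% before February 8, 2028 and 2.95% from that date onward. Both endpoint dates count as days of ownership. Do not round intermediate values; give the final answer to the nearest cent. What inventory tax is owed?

€45,066.60

September 3, 2027 – February 7, 2028: 158 days at 2.5% → €2,012,000 × 2.5% × 158/366 = €21,714.2077
February 8 – June 30, 2028: 144 days at 2.95% → €2,012,000 × 2.95% × 144/366 = €23,352.3934
Total = €45,066.6011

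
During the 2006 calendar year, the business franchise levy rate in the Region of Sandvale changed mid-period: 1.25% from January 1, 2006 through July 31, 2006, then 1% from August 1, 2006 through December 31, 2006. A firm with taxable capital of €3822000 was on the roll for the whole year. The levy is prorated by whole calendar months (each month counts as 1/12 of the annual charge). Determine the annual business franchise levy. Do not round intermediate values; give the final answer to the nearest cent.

January 1 – July 31, 2006: 7 months at 1.25% → €3822000 × 1.25% × 7/12 = €27868.7500
August 1 – December 31, 2006: 5 months at 1% → €3822000 × 1% × 5/12 = €15925.0000
Total = €43793.7500

€43793.75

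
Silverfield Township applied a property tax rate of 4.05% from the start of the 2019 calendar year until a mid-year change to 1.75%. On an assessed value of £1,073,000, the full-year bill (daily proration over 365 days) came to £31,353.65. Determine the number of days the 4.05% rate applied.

Let d = days at the first rate; then 365 − d days at the second rate.
£1,073,000 × [4.05%·d + 1.75%·(365−d)] / 365 = £31,353.65
Solving gives d = 186, so the new rate took effect on 6 Jul 2019.

186 days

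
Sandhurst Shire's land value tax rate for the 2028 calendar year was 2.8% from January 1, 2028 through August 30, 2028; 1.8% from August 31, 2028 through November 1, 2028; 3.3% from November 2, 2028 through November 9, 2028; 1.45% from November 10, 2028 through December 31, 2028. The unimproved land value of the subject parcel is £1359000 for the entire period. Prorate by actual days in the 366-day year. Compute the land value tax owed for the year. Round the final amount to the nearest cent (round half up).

January 1 – August 30, 2028: 243 days at 2.8% → £1359000 × 2.8% × 243/366 = £25264.0328
August 31 – November 1, 2028: 63 days at 1.8% → £1359000 × 1.8% × 63/366 = £4210.6721
November 2 – November 9, 2028: 8 days at 3.3% → £1359000 × 3.3% × 8/366 = £980.2623
November 10 – December 31, 2028: 52 days at 1.45% → £1359000 × 1.45% × 52/366 = £2799.6885
Total = £33254.6557

£33254.66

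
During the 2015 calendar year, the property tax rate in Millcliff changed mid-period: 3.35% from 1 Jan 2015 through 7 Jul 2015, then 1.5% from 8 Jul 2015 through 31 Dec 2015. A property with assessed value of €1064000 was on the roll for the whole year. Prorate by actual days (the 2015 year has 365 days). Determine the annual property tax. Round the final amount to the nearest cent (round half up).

€26098.61

1 Jan – 7 Jul 2015: 188 days at 3.35% → €1064000 × 3.35% × 188/365 = €18359.1014
8 Jul – 31 Dec 2015: 177 days at 1.5% → €1064000 × 1.5% × 177/365 = €7739.5068
Total = €26098.6082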